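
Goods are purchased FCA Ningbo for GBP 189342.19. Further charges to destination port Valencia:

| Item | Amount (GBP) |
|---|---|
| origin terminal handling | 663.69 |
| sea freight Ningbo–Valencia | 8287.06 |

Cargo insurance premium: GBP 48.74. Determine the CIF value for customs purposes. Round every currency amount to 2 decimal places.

CIF = FCA price + pre-shipment costs + freight + insurance
CIF = 189342.19 + 663.69 + 8287.06 + 48.74 = 198341.68

CIF value: GBP 198341.68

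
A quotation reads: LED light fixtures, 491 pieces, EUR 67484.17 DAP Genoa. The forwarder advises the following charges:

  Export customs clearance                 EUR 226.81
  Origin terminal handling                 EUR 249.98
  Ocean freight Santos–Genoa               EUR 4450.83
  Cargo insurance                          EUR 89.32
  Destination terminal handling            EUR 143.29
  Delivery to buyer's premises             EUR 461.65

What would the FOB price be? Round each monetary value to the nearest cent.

Not relevant to the conversion: origin terminal, export clearance — on the seller under both DAP and FOB; already in the DAP price and stays in the FOB price.
From DAP to FOB, the seller no longer bears: freight, insurance, destination terminal, delivery.
FOB price = 67484.17 − 4450.83 − 89.32 − 143.29 − 461.65 = 62339.08

FOB price: EUR 62339.08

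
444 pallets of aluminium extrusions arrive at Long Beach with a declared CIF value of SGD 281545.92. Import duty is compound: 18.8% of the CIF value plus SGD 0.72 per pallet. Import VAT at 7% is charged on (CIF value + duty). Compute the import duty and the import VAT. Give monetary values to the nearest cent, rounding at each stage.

Import duty: SGD 53250.31; import VAT: SGD 23435.74

Ad valorem component: 281545.92 × 18.8% = 52930.63
Specific component: 444 × 0.72 = 319.68
Import duty = 52930.63 + 319.68 = 53250.31
VAT base = CIF + duty = 281545.92 + 53250.31 = 334796.23
Import VAT = 334796.23 × 7% = 23435.74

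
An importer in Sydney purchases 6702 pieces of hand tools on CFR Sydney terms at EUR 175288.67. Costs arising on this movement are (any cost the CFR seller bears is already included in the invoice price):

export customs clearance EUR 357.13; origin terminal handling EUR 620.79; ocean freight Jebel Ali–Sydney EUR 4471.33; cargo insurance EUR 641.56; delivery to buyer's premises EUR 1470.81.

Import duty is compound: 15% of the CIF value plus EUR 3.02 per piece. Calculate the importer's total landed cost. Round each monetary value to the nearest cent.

Total landed cost: EUR 224030.61

CFR: the seller pays costs through ocean freight to the destination port, but not insurance.
Already in the invoice (seller's account under CFR): export clearance, origin terminal, freight — exclude.
CIF value = CFR price + insurance = 175288.67 + 641.56 = 175930.23
Ad valorem component: 175930.23 × 15% = 26389.53
Specific component: 6702 × 3.02 = 20240.04
Import duty = 26389.53 + 20240.04 = 46629.57
Buyer bears: insurance 641.56 + delivery 1470.81 + duty 46629.57 = 48741.94
Landed cost = invoice 175288.67 + 48741.94 = 224030.61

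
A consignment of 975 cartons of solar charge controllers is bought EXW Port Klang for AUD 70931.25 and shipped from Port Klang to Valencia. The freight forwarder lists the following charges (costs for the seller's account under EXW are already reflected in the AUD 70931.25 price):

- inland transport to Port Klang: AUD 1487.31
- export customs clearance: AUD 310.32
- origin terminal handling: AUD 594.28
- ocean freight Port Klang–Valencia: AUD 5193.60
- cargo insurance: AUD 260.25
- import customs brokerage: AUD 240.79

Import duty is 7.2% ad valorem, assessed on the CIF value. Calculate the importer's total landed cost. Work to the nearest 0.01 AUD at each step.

EXW: the seller makes goods available at their premises; the buyer bears all onward costs.
CIF value = EXW price + inland to port + export clearance + origin terminal + freight + insurance = 70931.25 + 1487.31 + 310.32 + 594.28 + 5193.60 + 260.25 = 78777.01
Import duty = 78777.01 × 7.2% = 5671.94
Buyer bears: inland to port 1487.31 + export clearance 310.32 + origin terminal 594.28 + freight 5193.60 + insurance 260.25 + brokerage 240.79 + duty 5671.94 = 13758.49
Landed cost = invoice 70931.25 + 13758.49 = 84689.74

Total landed cost: AUD 84689.74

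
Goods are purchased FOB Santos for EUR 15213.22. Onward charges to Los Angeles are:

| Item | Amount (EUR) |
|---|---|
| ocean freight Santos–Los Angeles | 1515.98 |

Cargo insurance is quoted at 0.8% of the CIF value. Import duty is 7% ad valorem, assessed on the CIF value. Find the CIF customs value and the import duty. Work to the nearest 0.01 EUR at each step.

Let C be the CIF value. C = FOB price + freight + 0.8% × C
C − 0.8% × C = 15213.22 + 1515.98
0.992 × C = 16729.20
C = 16729.20 / 0.992 = 16864.11
Insurance premium = 0.8% × 16864.11 = 134.91
Import duty = 16864.11 × 7% = 1180.49

CIF value: EUR 16864.11; import duty: EUR 1180.49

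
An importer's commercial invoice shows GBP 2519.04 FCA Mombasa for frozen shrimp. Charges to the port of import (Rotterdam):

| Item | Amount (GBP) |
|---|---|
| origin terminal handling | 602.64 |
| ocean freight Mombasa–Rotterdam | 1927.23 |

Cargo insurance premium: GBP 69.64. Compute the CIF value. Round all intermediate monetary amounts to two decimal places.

CIF value: GBP 5118.55

CIF = FCA price + pre-shipment costs + freight + insurance
CIF = 2519.04 + 602.64 + 1927.23 + 69.64 = 5118.55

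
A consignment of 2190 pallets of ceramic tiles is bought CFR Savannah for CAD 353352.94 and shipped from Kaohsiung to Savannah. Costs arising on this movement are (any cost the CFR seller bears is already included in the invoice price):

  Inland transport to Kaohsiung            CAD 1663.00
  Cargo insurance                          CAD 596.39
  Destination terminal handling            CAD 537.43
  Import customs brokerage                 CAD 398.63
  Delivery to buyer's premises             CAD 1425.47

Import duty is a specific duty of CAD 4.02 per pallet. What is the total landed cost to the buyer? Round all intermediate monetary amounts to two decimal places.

Total landed cost: CAD 365114.66

CFR: the seller pays costs through ocean freight to the destination port, but not insurance.
Already in the invoice (seller's account under CFR): inland to port — exclude.
CIF value = CFR price + insurance = 353352.94 + 596.39 = 353949.33
Import duty = 2190 × 4.02 = 8803.80
Buyer bears: insurance 596.39 + destination terminal 537.43 + brokerage 398.63 + delivery 1425.47 + duty 8803.80 = 11761.72
Landed cost = invoice 353352.94 + 11761.72 = 365114.66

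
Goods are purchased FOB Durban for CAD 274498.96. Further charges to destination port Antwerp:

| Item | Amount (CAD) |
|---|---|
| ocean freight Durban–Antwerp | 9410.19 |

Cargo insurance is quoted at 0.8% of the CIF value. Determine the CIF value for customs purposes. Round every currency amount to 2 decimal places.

CIF value: CAD 286198.74

Let C be the CIF value. C = FOB price + freight + 0.8% × C
C − 0.8% × C = 274498.96 + 9410.19
0.992 × C = 283909.15
C = 283909.15 / 0.992 = 286198.74
Insurance premium = 0.8% × 286198.74 = 2289.59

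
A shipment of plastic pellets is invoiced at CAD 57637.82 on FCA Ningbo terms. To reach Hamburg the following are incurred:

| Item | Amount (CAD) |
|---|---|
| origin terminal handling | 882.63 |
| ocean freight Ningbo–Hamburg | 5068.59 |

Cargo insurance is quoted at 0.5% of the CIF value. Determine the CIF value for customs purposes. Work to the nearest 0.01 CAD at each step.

CIF value: CAD 63908.58

Let C be the CIF value. C = FCA price + pre-shipment costs + freight + 0.5% × C
C − 0.5% × C = 57637.82 + 882.63 + 5068.59
0.995 × C = 63589.04
C = 63589.04 / 0.995 = 63908.58
Insurance premium = 0.5% × 63908.58 = 319.54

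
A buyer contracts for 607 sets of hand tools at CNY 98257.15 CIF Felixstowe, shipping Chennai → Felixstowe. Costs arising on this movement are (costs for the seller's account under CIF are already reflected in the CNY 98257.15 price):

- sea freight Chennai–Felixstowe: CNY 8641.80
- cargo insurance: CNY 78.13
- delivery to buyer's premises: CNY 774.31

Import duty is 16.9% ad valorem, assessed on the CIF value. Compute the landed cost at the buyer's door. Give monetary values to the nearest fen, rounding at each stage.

Total landed cost: CNY 115636.92

CIF: the seller pays costs through ocean freight and marine insurance to the destination port.
Already in the invoice (seller's account under CIF): freight, insurance — exclude.
The CIF price already equals the CIF value: 98257.15
Import duty = 98257.15 × 16.9% = 16605.46
Buyer bears: delivery 774.31 + duty 16605.46 = 17379.77
Landed cost = invoice 98257.15 + 17379.77 = 115636.92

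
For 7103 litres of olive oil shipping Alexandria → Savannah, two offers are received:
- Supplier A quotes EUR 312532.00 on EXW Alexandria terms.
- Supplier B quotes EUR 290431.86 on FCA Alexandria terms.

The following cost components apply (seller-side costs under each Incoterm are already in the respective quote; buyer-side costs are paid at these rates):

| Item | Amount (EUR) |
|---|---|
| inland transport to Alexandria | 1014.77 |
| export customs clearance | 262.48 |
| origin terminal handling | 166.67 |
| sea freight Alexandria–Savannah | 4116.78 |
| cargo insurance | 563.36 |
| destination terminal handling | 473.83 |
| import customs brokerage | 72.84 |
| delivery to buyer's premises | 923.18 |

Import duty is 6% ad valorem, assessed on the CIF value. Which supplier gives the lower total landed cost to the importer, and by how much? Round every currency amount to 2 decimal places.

Supplier B is cheaper by EUR 24780.03

Supplier A (EXW):
CIF value = EXW price + inland to port + export clearance + origin terminal + freight + insurance = 312532.00 + 1014.77 + 262.48 + 166.67 + 4116.78 + 563.36 = 318656.06
Import duty = 318656.06 × 6% = 19119.36
Buyer bears (A): 1014.77 + 262.48 + 166.67 + 4116.78 + 563.36 + 473.83 + 72.84 + 923.18 = 7593.91
Landed cost (A) = invoice 312532.00 + 7593.91 + duty 19119.36 = 339245.27
Supplier B (FCA):
CIF value = FCA price + origin terminal + freight + insurance = 290431.86 + 166.67 + 4116.78 + 563.36 = 295278.67
Import duty = 295278.67 × 6% = 17716.72
Buyer bears (B): 166.67 + 4116.78 + 563.36 + 473.83 + 72.84 + 923.18 = 6316.66
Landed cost (B) = invoice 290431.86 + 6316.66 + duty 17716.72 = 314465.24
Difference = |339245.27 − 314465.24| = 24780.03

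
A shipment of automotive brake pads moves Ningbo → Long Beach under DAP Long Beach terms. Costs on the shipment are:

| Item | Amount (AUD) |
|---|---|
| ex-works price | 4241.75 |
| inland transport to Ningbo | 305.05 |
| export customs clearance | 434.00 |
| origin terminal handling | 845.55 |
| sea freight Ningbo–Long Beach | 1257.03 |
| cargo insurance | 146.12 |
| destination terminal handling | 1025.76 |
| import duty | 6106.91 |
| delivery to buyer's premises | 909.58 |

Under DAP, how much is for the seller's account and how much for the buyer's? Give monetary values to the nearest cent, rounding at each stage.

DAP: the seller bears all costs to the named destination except import duty and clearance.
Seller's account: goods 4241.75 + inland to port 305.05 + export clearance 434.00 + origin terminal 845.55 + freight 1257.03 + insurance 146.12 + destination terminal 1025.76 + delivery 909.58 = 9164.84
Buyer's account: duty 6106.91 = 6106.91

Seller: AUD 9164.84; buyer: AUD 6106.91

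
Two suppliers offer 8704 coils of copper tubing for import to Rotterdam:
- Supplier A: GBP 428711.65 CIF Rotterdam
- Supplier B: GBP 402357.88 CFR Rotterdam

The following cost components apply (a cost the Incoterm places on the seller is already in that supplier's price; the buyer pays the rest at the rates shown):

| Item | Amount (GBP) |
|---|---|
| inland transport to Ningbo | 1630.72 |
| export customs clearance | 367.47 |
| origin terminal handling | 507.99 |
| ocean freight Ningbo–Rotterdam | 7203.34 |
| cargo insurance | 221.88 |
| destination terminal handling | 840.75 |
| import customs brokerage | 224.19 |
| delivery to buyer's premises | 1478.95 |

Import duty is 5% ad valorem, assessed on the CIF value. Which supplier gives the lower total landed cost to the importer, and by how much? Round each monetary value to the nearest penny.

Supplier B is cheaper by GBP 27438.48

Supplier A (CIF):
The CIF price already equals the CIF value: 428711.65
Import duty = 428711.65 × 5% = 21435.58
Buyer bears (A): 840.75 + 224.19 + 1478.95 = 2543.89
Landed cost (A) = invoice 428711.65 + 2543.89 + duty 21435.58 = 452691.12
Supplier B (CFR):
CIF value = CFR price + insurance = 402357.88 + 221.88 = 402579.76
Import duty = 402579.76 × 5% = 20128.99
Buyer bears (B): 221.88 + 840.75 + 224.19 + 1478.95 = 2765.77
Landed cost (B) = invoice 402357.88 + 2765.77 + duty 20128.99 = 425252.64
Difference = |452691.12 − 425252.64| = 27438.48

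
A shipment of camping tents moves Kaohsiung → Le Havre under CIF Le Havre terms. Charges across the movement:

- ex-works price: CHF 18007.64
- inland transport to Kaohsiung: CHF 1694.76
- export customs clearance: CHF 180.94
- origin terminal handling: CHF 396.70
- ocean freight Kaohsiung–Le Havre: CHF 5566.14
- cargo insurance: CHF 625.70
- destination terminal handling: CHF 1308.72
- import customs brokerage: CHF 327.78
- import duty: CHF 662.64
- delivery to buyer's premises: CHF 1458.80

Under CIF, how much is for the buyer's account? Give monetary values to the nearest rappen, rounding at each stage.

Buyer's account: CHF 3757.94

CIF: the seller pays costs through ocean freight and marine insurance to the destination port.
Seller's account: goods 18007.64 + inland to port 1694.76 + export clearance 180.94 + origin terminal 396.70 + freight 5566.14 + insurance 625.70 = 26471.88
Buyer's account: destination terminal 1308.72 + brokerage 327.78 + duty 662.64 + delivery 1458.80 = 3757.94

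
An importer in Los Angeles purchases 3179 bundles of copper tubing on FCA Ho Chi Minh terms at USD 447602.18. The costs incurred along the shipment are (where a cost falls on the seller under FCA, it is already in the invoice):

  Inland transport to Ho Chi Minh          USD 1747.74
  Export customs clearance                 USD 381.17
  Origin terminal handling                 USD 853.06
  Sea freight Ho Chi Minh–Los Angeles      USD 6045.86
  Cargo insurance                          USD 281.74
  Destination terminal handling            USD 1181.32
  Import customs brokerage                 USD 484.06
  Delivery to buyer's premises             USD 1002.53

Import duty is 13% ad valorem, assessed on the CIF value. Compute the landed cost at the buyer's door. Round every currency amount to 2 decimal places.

FCA: the seller delivers export-cleared goods to the carrier; the buyer bears costs from that point.
Already in the invoice (seller's account under FCA): inland to port, export clearance — exclude.
CIF value = FCA price + origin terminal + freight + insurance = 447602.18 + 853.06 + 6045.86 + 281.74 = 454782.84
Import duty = 454782.84 × 13% = 59121.77
Buyer bears: origin terminal 853.06 + freight 6045.86 + insurance 281.74 + destination terminal 1181.32 + brokerage 484.06 + delivery 1002.53 + duty 59121.77 = 68970.34
Landed cost = invoice 447602.18 + 68970.34 = 516572.52

Total landed cost: USD 516572.52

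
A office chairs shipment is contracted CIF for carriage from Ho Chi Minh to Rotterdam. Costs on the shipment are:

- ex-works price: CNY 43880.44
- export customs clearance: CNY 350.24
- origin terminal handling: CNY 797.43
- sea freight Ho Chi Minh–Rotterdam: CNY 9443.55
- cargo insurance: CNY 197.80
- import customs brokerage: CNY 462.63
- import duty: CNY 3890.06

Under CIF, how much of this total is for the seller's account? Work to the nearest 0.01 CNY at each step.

Seller's account: CNY 54669.46

CIF: the seller pays costs through ocean freight and marine insurance to the destination port.
Seller's account: goods 43880.44 + export clearance 350.24 + origin terminal 797.43 + freight 9443.55 + insurance 197.80 = 54669.46
Buyer's account: brokerage 462.63 + duty 3890.06 = 4352.69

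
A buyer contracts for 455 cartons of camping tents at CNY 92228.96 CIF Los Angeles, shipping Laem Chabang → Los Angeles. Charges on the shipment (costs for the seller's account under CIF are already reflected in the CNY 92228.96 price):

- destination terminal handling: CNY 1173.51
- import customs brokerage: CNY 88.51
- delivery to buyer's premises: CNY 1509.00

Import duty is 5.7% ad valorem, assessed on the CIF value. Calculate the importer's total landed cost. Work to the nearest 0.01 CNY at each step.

Total landed cost: CNY 100257.03

CIF: the seller pays costs through ocean freight and marine insurance to the destination port.
The CIF price already equals the CIF value: 92228.96
Import duty = 92228.96 × 5.7% = 5257.05
Buyer bears: destination terminal 1173.51 + brokerage 88.51 + delivery 1509.00 + duty 5257.05 = 8028.07
Landed cost = invoice 92228.96 + 8028.07 = 100257.03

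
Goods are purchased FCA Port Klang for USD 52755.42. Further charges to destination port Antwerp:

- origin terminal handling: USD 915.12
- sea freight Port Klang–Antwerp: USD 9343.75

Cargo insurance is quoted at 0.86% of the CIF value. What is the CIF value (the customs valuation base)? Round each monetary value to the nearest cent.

CIF value: USD 63560.91

Let C be the CIF value. C = FCA price + pre-shipment costs + freight + 0.86% × C
C − 0.86% × C = 52755.42 + 915.12 + 9343.75
0.9914 × C = 63014.29
C = 63014.29 / 0.9914 = 63560.91
Insurance premium = 0.86% × 63560.91 = 546.62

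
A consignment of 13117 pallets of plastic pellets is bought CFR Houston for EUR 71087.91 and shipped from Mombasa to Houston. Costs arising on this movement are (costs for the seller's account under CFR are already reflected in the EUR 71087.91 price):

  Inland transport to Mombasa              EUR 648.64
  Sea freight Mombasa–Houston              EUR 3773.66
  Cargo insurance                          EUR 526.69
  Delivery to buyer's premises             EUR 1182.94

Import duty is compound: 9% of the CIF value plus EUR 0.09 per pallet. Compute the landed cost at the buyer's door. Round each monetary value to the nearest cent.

Total landed cost: EUR 80423.38

CFR: the seller pays costs through ocean freight to the destination port, but not insurance.
Already in the invoice (seller's account under CFR): inland to port, freight — exclude.
CIF value = CFR price + insurance = 71087.91 + 526.69 = 71614.60
Ad valorem component: 71614.60 × 9% = 6445.31
Specific component: 13117 × 0.09 = 1180.53
Import duty = 6445.31 + 1180.53 = 7625.84
Buyer bears: insurance 526.69 + delivery 1182.94 + duty 7625.84 = 9335.47
Landed cost = invoice 71087.91 + 9335.47 = 80423.38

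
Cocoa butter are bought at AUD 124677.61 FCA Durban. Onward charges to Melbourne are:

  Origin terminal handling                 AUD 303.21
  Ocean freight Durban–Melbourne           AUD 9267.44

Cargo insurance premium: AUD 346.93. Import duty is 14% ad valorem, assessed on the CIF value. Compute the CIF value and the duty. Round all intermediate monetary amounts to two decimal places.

CIF = FCA price + pre-shipment costs + freight + insurance
CIF = 124677.61 + 303.21 + 9267.44 + 346.93 = 134595.19
Import duty = 134595.19 × 14% = 18843.33

CIF value: AUD 134595.19; import duty: AUD 18843.33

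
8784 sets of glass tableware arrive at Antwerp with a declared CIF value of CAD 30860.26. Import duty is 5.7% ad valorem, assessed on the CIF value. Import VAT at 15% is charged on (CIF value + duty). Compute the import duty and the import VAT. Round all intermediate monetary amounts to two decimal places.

Import duty: CAD 1759.03; import VAT: CAD 4892.89

Import duty = 30860.26 × 5.7% = 1759.03
VAT base = CIF + duty = 30860.26 + 1759.03 = 32619.29
Import VAT = 32619.29 × 15% = 4892.89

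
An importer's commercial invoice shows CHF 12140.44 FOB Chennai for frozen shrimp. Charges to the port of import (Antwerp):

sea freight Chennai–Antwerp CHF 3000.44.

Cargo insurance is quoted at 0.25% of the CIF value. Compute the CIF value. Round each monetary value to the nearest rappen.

CIF value: CHF 15178.83

Let C be the CIF value. C = FOB price + freight + 0.25% × C
C − 0.25% × C = 12140.44 + 3000.44
0.9975 × C = 15140.88
C = 15140.88 / 0.9975 = 15178.83
Insurance premium = 0.25% × 15178.83 = 37.95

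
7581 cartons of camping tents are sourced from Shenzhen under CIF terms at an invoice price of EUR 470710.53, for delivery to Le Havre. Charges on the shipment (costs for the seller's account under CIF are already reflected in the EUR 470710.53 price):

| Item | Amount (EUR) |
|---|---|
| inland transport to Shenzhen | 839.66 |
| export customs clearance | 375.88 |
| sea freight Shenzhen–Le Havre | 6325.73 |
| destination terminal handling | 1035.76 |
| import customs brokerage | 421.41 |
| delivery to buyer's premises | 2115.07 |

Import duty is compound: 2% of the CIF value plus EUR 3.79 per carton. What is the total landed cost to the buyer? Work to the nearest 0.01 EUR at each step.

Total landed cost: EUR 512428.97

CIF: the seller pays costs through ocean freight and marine insurance to the destination port.
Already in the invoice (seller's account under CIF): inland to port, export clearance, freight — exclude.
The CIF price already equals the CIF value: 470710.53
Ad valorem component: 470710.53 × 2% = 9414.21
Specific component: 7581 × 3.79 = 28731.99
Import duty = 9414.21 + 28731.99 = 38146.20
Buyer bears: destination terminal 1035.76 + brokerage 421.41 + delivery 2115.07 + duty 38146.20 = 41718.44
Landed cost = invoice 470710.53 + 41718.44 = 512428.97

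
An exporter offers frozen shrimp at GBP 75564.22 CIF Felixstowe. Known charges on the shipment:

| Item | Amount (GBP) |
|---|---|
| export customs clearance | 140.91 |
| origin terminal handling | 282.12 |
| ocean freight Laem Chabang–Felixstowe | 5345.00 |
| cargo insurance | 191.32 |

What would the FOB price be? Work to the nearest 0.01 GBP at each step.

Not relevant to the conversion: origin terminal, export clearance — on the seller under both CIF and FOB; already in the CIF price and stays in the FOB price.
From CIF to FOB, the seller no longer bears: freight, insurance.
FOB price = 75564.22 − 5345.00 − 191.32 = 70027.90

FOB price: GBP 70027.90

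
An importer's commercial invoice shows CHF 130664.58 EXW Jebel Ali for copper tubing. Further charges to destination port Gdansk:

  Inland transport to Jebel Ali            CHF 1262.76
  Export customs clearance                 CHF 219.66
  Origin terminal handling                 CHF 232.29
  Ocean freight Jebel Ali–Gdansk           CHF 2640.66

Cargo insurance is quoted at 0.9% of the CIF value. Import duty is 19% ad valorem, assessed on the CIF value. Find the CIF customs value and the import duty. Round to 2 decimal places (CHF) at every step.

Let C be the CIF value. C = EXW price + pre-shipment costs + freight + 0.9% × C
C − 0.9% × C = 130664.58 + 1262.76 + 219.66 + 232.29 + 2640.66
0.991 × C = 135019.95
C = 135019.95 / 0.991 = 136246.17
Insurance premium = 0.9% × 136246.17 = 1226.22
Import duty = 136246.17 × 19% = 25886.77

CIF value: CHF 136246.17; import duty: CHF 25886.77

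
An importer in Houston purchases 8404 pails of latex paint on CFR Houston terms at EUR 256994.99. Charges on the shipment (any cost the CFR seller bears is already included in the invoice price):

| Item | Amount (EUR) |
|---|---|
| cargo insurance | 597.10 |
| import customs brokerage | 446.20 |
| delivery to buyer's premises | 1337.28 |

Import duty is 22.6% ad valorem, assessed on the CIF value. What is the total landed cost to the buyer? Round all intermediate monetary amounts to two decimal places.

CFR: the seller pays costs through ocean freight to the destination port, but not insurance.
CIF value = CFR price + insurance = 256994.99 + 597.10 = 257592.09
Import duty = 257592.09 × 22.6% = 58215.81
Buyer bears: insurance 597.10 + brokerage 446.20 + delivery 1337.28 + duty 58215.81 = 60596.39
Landed cost = invoice 256994.99 + 60596.39 = 317591.38

Total landed cost: EUR 317591.38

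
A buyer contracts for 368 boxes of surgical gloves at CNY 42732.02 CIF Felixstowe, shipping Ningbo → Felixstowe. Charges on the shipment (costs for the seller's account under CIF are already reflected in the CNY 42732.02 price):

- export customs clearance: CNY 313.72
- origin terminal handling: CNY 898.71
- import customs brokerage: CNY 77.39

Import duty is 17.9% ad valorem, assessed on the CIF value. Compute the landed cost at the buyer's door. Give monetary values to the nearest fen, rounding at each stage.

CIF: the seller pays costs through ocean freight and marine insurance to the destination port.
Already in the invoice (seller's account under CIF): export clearance, origin terminal — exclude.
The CIF price already equals the CIF value: 42732.02
Import duty = 42732.02 × 17.9% = 7649.03
Buyer bears: brokerage 77.39 + duty 7649.03 = 7726.42
Landed cost = invoice 42732.02 + 7726.42 = 50458.44

Total landed cost: CNY 50458.44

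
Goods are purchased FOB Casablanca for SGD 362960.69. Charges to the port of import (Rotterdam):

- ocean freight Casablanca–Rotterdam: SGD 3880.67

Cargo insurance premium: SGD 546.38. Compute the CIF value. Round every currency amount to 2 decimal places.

CIF = FOB price + freight + insurance
CIF = 362960.69 + 3880.67 + 546.38 = 367387.74

CIF value: SGD 367387.74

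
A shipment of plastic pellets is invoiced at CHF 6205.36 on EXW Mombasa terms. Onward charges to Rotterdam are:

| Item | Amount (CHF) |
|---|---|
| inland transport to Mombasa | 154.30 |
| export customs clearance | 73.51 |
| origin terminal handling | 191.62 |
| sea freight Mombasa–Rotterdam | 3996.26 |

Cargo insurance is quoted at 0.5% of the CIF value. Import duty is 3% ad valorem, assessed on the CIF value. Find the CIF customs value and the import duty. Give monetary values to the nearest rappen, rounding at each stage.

CIF value: CHF 10674.42; import duty: CHF 320.23

Let C be the CIF value. C = EXW price + pre-shipment costs + freight + 0.5% × C
C − 0.5% × C = 6205.36 + 154.30 + 73.51 + 191.62 + 3996.26
0.995 × C = 10621.05
C = 10621.05 / 0.995 = 10674.42
Insurance premium = 0.5% × 10674.42 = 53.37
Import duty = 10674.42 × 3% = 320.23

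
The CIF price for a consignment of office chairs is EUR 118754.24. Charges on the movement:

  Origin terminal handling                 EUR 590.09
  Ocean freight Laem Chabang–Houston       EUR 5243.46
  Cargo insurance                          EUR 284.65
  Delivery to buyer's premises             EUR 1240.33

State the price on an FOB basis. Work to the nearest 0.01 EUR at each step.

Not relevant to the conversion: origin terminal — on the seller under both CIF and FOB; already in the CIF price and stays in the FOB price. delivery — on the buyer under both terms; not part of either seller's price.
From CIF to FOB, the seller no longer bears: freight, insurance.
FOB price = 118754.24 − 5243.46 − 284.65 = 113226.13

FOB price: EUR 113226.13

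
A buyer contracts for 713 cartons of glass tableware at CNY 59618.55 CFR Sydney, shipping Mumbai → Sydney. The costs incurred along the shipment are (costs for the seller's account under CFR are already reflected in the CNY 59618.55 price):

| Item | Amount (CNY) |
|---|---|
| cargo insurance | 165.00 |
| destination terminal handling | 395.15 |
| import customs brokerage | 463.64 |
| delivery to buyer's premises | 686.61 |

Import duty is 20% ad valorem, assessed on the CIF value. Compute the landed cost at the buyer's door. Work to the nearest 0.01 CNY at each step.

Total landed cost: CNY 73285.66

CFR: the seller pays costs through ocean freight to the destination port, but not insurance.
CIF value = CFR price + insurance = 59618.55 + 165.00 = 59783.55
Import duty = 59783.55 × 20% = 11956.71
Buyer bears: insurance 165.00 + destination terminal 395.15 + brokerage 463.64 + delivery 686.61 + duty 11956.71 = 13667.11
Landed cost = invoice 59618.55 + 13667.11 = 73285.66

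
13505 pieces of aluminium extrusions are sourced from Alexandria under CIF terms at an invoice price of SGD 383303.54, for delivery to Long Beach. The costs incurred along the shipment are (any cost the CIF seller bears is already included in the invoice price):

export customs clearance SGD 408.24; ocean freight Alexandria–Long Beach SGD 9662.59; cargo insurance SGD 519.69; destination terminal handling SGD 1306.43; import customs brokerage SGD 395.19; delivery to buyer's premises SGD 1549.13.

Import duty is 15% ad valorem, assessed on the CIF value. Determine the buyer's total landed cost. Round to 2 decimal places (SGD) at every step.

Total landed cost: SGD 444049.82

CIF: the seller pays costs through ocean freight and marine insurance to the destination port.
Already in the invoice (seller's account under CIF): export clearance, freight, insurance — exclude.
The CIF price already equals the CIF value: 383303.54
Import duty = 383303.54 × 15% = 57495.53
Buyer bears: destination terminal 1306.43 + brokerage 395.19 + delivery 1549.13 + duty 57495.53 = 60746.28
Landed cost = invoice 383303.54 + 60746.28 = 444049.82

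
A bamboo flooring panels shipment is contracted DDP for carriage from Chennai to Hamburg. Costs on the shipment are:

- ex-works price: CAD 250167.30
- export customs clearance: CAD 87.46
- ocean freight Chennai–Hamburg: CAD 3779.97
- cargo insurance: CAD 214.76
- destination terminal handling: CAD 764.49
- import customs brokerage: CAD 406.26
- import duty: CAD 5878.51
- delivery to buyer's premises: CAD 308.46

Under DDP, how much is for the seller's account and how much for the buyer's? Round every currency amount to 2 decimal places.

DDP: the seller bears all costs including import duty.
Seller's account: goods 250167.30 + export clearance 87.46 + freight 3779.97 + insurance 214.76 + destination terminal 764.49 + brokerage 406.26 + duty 5878.51 + delivery 308.46 = 261607.21
Buyer's account: 0.00

Seller: CAD 261607.21; buyer: CAD 0.00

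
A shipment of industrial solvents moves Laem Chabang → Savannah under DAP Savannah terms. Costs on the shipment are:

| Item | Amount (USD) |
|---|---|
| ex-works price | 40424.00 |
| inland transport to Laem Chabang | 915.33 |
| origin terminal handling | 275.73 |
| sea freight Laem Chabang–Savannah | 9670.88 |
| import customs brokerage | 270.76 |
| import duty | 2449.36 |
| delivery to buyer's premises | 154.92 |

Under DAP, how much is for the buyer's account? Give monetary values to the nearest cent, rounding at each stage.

DAP: the seller bears all costs to the named destination except import duty and clearance.
Seller's account: goods 40424.00 + inland to port 915.33 + origin terminal 275.73 + freight 9670.88 + delivery 154.92 = 51440.86
Buyer's account: brokerage 270.76 + duty 2449.36 = 2720.12

Buyer's account: USD 2720.12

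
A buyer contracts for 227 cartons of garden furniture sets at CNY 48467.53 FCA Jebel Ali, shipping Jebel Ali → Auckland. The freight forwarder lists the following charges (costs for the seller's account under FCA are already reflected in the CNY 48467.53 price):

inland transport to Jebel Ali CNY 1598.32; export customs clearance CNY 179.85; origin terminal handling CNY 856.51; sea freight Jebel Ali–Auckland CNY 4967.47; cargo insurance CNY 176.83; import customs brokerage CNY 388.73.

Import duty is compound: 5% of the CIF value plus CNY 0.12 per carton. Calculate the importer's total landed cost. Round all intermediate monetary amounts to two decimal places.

Total landed cost: CNY 57607.73

FCA: the seller delivers export-cleared goods to the carrier; the buyer bears costs from that point.
Already in the invoice (seller's account under FCA): inland to port, export clearance — exclude.
CIF value = FCA price + origin terminal + freight + insurance = 48467.53 + 856.51 + 4967.47 + 176.83 = 54468.34
Ad valorem component: 54468.34 × 5% = 2723.42
Specific component: 227 × 0.12 = 27.24
Import duty = 2723.42 + 27.24 = 2750.66
Buyer bears: origin terminal 856.51 + freight 4967.47 + insurance 176.83 + brokerage 388.73 + duty 2750.66 = 9140.20
Landed cost = invoice 48467.53 + 9140.20 = 57607.73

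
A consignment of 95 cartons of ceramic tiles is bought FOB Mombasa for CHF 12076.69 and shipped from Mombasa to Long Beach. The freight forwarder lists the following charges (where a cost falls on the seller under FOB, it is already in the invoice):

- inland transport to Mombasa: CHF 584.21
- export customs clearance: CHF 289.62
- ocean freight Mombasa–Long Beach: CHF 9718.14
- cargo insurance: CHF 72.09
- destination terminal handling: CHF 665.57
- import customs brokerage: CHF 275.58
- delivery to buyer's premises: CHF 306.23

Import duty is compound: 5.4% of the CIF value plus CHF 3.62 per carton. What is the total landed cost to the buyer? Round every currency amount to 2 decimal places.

FOB: the seller bears costs until goods are on board at the origin port; the buyer bears freight, insurance and all costs thereafter.
Already in the invoice (seller's account under FOB): inland to port, export clearance — exclude.
CIF value = FOB price + freight + insurance = 12076.69 + 9718.14 + 72.09 = 21866.92
Ad valorem component: 21866.92 × 5.4% = 1180.81
Specific component: 95 × 3.62 = 343.90
Import duty = 1180.81 + 343.90 = 1524.71
Buyer bears: freight 9718.14 + insurance 72.09 + destination terminal 665.57 + brokerage 275.58 + delivery 306.23 + duty 1524.71 = 12562.32
Landed cost = invoice 12076.69 + 12562.32 = 24639.01

Total landed cost: CHF 24639.01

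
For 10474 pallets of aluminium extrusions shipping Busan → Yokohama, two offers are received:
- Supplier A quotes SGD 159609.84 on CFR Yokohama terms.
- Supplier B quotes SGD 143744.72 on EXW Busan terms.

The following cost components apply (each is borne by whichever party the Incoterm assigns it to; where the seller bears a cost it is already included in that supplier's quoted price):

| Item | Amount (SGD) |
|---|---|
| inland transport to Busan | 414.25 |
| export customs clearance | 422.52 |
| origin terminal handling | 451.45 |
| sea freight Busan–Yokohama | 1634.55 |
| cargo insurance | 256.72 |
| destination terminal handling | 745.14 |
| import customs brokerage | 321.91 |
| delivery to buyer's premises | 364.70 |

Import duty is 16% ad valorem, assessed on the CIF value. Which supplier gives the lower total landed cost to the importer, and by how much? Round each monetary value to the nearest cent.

Supplier B is cheaper by SGD 15013.13

Supplier A (CFR):
CIF value = CFR price + insurance = 159609.84 + 256.72 = 159866.56
Import duty = 159866.56 × 16% = 25578.65
Buyer bears (A): 256.72 + 745.14 + 321.91 + 364.70 = 1688.47
Landed cost (A) = invoice 159609.84 + 1688.47 + duty 25578.65 = 186876.96
Supplier B (EXW):
CIF value = EXW price + inland to port + export clearance + origin terminal + freight + insurance = 143744.72 + 414.25 + 422.52 + 451.45 + 1634.55 + 256.72 = 146924.21
Import duty = 146924.21 × 16% = 23507.87
Buyer bears (B): 414.25 + 422.52 + 451.45 + 1634.55 + 256.72 + 745.14 + 321.91 + 364.70 = 4611.24
Landed cost (B) = invoice 143744.72 + 4611.24 + duty 23507.87 = 171863.83
Difference = |186876.96 − 171863.83| = 15013.13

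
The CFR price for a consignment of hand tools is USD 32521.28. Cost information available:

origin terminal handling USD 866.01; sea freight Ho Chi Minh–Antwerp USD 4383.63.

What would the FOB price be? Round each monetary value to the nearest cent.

FOB price: USD 28137.65

Not relevant to the conversion: origin terminal — on the seller under both CFR and FOB; already in the CFR price and stays in the FOB price.
From CFR to FOB, the seller no longer bears: freight.
FOB price = 32521.28 − 4383.63 = 28137.65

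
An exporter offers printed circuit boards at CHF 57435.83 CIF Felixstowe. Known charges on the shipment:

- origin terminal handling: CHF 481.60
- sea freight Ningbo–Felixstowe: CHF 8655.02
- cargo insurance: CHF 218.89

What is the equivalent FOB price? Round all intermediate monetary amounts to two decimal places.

Not relevant to the conversion: origin terminal — on the seller under both CIF and FOB; already in the CIF price and stays in the FOB price.
From CIF to FOB, the seller no longer bears: freight, insurance.
FOB price = 57435.83 − 8655.02 − 218.89 = 48561.92

FOB price: CHF 48561.92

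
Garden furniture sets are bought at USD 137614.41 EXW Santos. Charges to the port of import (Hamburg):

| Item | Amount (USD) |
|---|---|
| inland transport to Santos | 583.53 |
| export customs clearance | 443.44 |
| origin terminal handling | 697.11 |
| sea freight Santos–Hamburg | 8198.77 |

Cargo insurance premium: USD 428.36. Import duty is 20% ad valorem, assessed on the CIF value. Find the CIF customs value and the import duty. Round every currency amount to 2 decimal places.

CIF = EXW price + pre-shipment costs + freight + insurance
CIF = 137614.41 + 583.53 + 443.44 + 697.11 + 8198.77 + 428.36 = 147965.62
Import duty = 147965.62 × 20% = 29593.12

CIF value: USD 147965.62; import duty: USD 29593.12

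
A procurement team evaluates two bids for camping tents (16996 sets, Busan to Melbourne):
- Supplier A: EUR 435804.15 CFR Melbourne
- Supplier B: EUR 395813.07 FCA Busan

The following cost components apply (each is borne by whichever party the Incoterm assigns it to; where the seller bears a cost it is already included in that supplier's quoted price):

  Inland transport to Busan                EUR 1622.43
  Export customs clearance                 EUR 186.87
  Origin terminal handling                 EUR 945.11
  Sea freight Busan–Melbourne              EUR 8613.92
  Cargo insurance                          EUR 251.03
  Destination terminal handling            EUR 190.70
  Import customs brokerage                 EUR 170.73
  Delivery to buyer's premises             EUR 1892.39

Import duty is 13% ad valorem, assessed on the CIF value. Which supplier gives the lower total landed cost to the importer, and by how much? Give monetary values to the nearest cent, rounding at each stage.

Supplier A (CFR):
CIF value = CFR price + insurance = 435804.15 + 251.03 = 436055.18
Import duty = 436055.18 × 13% = 56687.17
Buyer bears (A): 251.03 + 190.70 + 170.73 + 1892.39 = 2504.85
Landed cost (A) = invoice 435804.15 + 2504.85 + duty 56687.17 = 494996.17
Supplier B (FCA):
CIF value = FCA price + origin terminal + freight + insurance = 395813.07 + 945.11 + 8613.92 + 251.03 = 405623.13
Import duty = 405623.13 × 13% = 52731.01
Buyer bears (B): 945.11 + 8613.92 + 251.03 + 190.70 + 170.73 + 1892.39 = 12063.88
Landed cost (B) = invoice 395813.07 + 12063.88 + duty 52731.01 = 460607.96
Difference = |494996.17 − 460607.96| = 34388.21

Supplier B is cheaper by EUR 34388.21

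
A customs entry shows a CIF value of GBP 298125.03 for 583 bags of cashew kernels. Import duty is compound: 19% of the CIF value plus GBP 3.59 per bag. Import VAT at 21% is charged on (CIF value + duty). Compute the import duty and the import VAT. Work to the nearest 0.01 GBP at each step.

Import duty: GBP 58736.73; import VAT: GBP 74940.97

Ad valorem component: 298125.03 × 19% = 56643.76
Specific component: 583 × 3.59 = 2092.97
Import duty = 56643.76 + 2092.97 = 58736.73
VAT base = CIF + duty = 298125.03 + 58736.73 = 356861.76
Import VAT = 356861.76 × 21% = 74940.97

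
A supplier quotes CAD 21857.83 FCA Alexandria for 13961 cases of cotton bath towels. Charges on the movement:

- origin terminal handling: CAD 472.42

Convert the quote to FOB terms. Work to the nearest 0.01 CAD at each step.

FOB price: CAD 22330.25

From FCA to FOB, the seller additionally bears: origin terminal.
FOB price = 21857.83 + 472.42 = 22330.25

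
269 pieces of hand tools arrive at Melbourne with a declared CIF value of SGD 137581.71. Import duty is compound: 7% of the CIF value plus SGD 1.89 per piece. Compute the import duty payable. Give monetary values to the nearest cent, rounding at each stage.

Import duty: SGD 10139.13

Ad valorem component: 137581.71 × 7% = 9630.72
Specific component: 269 × 1.89 = 508.41
Import duty = 9630.72 + 508.41 = 10139.13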